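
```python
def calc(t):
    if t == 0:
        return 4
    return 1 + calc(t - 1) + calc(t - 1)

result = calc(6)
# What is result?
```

calc(t) = 1 + 2·calc(t-1), calc(0)=4. Closed form: (4+1)·2^6 - 1 = 319.

Answer: 319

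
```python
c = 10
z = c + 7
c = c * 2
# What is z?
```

Trace:
`c = 10` → c = 10
`z = c + 7` → z = 17
`c = c * 2` → c = 20
So z = 17

Answer: 17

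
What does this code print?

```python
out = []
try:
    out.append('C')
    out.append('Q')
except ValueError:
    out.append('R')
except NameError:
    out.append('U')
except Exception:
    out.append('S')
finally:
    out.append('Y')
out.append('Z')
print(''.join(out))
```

Execution trace: 'C' (try body) → 'Q' (try body, no exception) → 'Y' (finally) → 'Z' (after the try/except). Output: CQYZ

Answer: CQYZ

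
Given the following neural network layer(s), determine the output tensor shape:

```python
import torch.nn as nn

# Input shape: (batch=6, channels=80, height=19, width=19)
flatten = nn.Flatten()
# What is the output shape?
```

Input: (6, 80, 19, 19) -> Output: (6, 28880)

Answer: (6, 28880)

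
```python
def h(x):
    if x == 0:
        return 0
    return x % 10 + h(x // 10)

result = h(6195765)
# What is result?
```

Sum of digits of 6195765: 5 + 6 + 7 + 5 + 9 + 1 + 6 = 39

Answer: 39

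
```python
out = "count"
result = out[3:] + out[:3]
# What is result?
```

Trace:
`out = "count"` → out = 'count'
`result = out[3:] + out[:3]` → result = 'ntcou'
So result = 'ntcou'

Answer: 'ntcou'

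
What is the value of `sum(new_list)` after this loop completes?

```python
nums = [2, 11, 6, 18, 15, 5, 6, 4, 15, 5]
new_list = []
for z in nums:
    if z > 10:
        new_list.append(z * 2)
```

Sum of doubled values > 10
`new_list` takes the values: [] → [22] → [22, 36] → [22, 36, 30] → [22, 36, 30, 30]
So `sum(new_list)` = 118

Answer: 118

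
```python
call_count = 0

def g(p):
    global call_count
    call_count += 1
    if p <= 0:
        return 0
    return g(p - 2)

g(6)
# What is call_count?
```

Linear recursion stepping by 2: 4 calls from p=6 down to ≤0.

Answer: 4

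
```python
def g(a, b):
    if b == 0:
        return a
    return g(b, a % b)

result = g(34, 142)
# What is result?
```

g(34, 142) -> g(142, 34) -> g(34, 6) -> g(6, 4) -> g(4, 2) -> g(2, 0) -> 2

Answer: 2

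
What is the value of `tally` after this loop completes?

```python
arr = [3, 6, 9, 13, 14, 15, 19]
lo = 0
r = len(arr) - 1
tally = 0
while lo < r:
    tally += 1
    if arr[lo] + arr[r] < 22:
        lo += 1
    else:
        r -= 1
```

Steps to find pair summing to 22
`tally` takes the values: 0 → 1 → 2 → 3 → 4 → 5 → 6

Answer: 6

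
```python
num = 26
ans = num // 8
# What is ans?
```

Trace:
`num = 26` → num = 26
`ans = num // 8` → ans = 3
So ans = 3

Answer: 3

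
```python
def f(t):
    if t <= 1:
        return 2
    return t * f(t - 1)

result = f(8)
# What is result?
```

f(8) = 8 * 7 * 6 * 5 * 4 * 3 * 2 * 2 = 80640

Answer: 80640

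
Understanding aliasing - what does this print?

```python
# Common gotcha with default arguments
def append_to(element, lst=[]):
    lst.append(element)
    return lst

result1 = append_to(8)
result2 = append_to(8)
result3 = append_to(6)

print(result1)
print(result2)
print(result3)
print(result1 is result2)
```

Key concept: mutable default argument gotcha.
Step by step:
`result1 = append_to(8)` → result1 = [8]
`result2 = append_to(8)` → result1 = [8, 8] (same object as result2); result2 = [8, 8] (same object as result1)
`result3 = append_to(6)` → result1 = [8, 8, 6] (same object as result2, result3); result2 = [8, 8, 6] (same object as result1, result3); result3 = [8, 8, 6] (same object as result1, result2)
`print(result1)` → prints [8, 8, 6]
`print(result2)` → prints [8, 8, 6]
`print(result3)` → prints [8, 8, 6]
`print(result1 is result2)` → prints True

Answer:
[8, 8, 6]
[8, 8, 6]
[8, 8, 6]
True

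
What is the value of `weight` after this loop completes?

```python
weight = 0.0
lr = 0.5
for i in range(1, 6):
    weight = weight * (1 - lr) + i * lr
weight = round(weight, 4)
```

Moving average with lr=0.5
`weight` takes the values: 0.0 → 0.5 → 1.25 → 2.125 → 3.0625 → 4.03125 → 4.0312

Answer: 4.0312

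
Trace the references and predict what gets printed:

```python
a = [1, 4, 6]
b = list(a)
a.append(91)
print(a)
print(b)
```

Key concept: list() constructor creates copy.
Step by step:
`a = [1, 4, 6]` → a = [1, 4, 6]
`b = list(a)` → b = [1, 4, 6]
`a.append(91)` → a = [1, 4, 6, 91]
`print(a)` → prints [1, 4, 6, 91]
`print(b)` → prints [1, 4, 6]

Answer:
[1, 4, 6, 91]
[1, 4, 6]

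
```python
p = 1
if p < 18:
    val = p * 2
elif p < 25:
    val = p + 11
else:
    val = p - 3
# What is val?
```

Trace:
`p = 1` → p = 1
`if p < 18: ...` → p < 18 is True → val = 2
So val = 2

Answer: 2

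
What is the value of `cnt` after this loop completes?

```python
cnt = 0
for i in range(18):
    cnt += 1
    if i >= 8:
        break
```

Loop breaks when i reaches 8, cnt is 9
`cnt` takes the values: 0 → 1 → 2 → 3 → 4 → 5 → 6 → 7 → 8 → 9

Answer: 9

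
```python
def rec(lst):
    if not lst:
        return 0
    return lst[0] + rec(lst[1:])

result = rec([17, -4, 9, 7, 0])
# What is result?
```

17 + (-4) + 9 + 7 + 0 + 0 = 29

Answer: 29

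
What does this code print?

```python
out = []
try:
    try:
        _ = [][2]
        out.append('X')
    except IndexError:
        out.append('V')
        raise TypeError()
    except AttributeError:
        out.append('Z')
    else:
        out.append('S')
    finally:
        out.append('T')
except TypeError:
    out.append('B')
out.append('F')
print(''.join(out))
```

Execution trace: 'V' (inner except IndexError) → 'T' (inner finally) → 'B' (outer except TypeError) → 'F' (after the try/except). Output: VTBF

Answer: VTBF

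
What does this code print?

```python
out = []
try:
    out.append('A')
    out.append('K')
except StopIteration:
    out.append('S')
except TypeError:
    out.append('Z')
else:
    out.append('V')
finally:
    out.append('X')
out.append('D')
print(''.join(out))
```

Execution trace: 'A' (try body) → 'K' (try body, no exception) → 'V' (else) → 'X' (finally) → 'D' (after the try/except). Output: AKVXD

Answer: AKVXD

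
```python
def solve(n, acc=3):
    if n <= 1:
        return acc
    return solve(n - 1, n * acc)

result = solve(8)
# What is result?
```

Accumulator trace (n, acc): (8, 3) -> (7, 24) -> (6, 168) -> (5, 1008) -> (4, 5040) -> (3, 20160) -> (2, 60480) -> (1, 120960) -> return 120960

Answer: 120960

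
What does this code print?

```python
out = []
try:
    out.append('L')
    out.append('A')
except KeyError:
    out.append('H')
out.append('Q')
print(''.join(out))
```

Execution trace: 'L' (try body) → 'A' (try body, no exception) → 'Q' (after the try/except). Output: LAQ

Answer: LAQ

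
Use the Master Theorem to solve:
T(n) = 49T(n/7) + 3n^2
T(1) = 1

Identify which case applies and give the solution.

a=49, b=7, f(n)=3n^2. log_7(49) = 2. Since c=2 = 2, Case 2 applies: T(n) = Θ(n^log_b(a) · log n) = O(n^2 log n).

Answer: O(n^2 log n) - Case 2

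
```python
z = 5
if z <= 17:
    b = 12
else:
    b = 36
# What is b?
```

Trace:
`z = 5` → z = 5
`if z <= 17: ...` → z <= 17 is True → b = 12
So b = 12

Answer: 12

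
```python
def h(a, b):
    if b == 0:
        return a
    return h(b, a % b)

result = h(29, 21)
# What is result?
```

h(29, 21) -> h(21, 8) -> h(8, 5) -> h(5, 3) -> h(3, 2) -> h(2, 1) -> h(1, 0) -> 1

Answer: 1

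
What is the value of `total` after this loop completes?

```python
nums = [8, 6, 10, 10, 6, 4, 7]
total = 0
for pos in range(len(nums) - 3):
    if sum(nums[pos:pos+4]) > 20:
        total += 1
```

Count windows with sum > 20
`total` takes the values: 0 → 1 → 2 → 3 → 4

Answer: 4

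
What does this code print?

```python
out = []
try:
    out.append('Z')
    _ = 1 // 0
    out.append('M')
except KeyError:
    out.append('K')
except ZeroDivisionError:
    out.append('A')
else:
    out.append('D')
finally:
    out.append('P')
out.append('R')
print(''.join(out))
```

Execution trace: 'Z' (try body) → 'A' (except ZeroDivisionError) → 'P' (finally) → 'R' (after the try/except). Output: ZAPR

Answer: ZAPR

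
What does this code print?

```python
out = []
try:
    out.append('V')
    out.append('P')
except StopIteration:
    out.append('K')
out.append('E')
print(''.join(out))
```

Execution trace: 'V' (try body) → 'P' (try body, no exception) → 'E' (after the try/except). Output: VPE

Answer: VPE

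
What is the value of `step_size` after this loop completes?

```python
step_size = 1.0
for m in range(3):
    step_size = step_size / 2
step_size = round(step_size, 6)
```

Halving LR 3 times: 1 / 2^3
`step_size` takes the values: 1.0 → 0.5 → 0.25 → 0.125

Answer: 0.125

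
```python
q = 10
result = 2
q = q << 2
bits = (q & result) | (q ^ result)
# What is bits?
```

Trace:
`q = 10` → q = 10
`result = 2` → result = 2
`q = q << 2` → q = 40
`bits = (q & result) | (q ^ result)` → bits = 42
So bits = 42

Answer: 42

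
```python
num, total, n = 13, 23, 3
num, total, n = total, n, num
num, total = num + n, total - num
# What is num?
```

Trace:
`num, total, n = 13, 23, 3` → num = 13; total = 23; n = 3
`num, total, n = total, n, num` → num = 23; total = 3; n = 13
`num, total = num + n, total - num` → num = 36; total = -20
So num = 36

Answer: 36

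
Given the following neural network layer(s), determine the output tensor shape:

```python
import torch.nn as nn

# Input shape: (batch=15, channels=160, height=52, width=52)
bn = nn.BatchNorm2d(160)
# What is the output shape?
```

Input: (15, 160, 52, 52) -> Output: (15, 160, 52, 52)

Answer: (15, 160, 52, 52)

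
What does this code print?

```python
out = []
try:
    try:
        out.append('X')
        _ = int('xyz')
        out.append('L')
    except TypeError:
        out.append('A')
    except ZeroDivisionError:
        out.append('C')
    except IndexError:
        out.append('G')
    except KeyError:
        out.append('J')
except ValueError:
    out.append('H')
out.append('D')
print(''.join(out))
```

Execution trace: 'X' (try body) → 'H' (outer except ValueError) → 'D' (after the try/except). Output: XHD

Answer: XHD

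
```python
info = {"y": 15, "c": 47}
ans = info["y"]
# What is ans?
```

Trace:
`info = {"y": 15, "c": 47}` → info = {'y': 15, 'c': 47}
`ans = info["y"]` → ans = 15
So ans = 15

Answer: 15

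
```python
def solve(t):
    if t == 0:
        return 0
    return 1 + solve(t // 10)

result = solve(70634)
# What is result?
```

Count of digits of 70634: 5

Answer: 5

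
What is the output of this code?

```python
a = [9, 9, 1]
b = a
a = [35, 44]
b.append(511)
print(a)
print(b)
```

Key concept: rebinding vs mutation: a is rebound to a new list, b still points at the original.
Step by step:
`a = [9, 9, 1]` → a = [9, 9, 1]
`b = a` → b = [9, 9, 1] (same object as a)
`a = [35, 44]` → a = [35, 44]
`b.append(511)` → b = [9, 9, 1, 511]
`print(a)` → prints [35, 44]
`print(b)` → prints [9, 9, 1, 511]

Answer:
[35, 44]
[9, 9, 1, 511]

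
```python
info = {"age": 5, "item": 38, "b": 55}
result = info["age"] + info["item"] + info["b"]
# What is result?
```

Trace:
`info = {"age": 5, "item": 38, "b": 55}` → info = {'age': 5, 'item': 38, 'b': 55}
`result = info["age"] + info["item"] + info["b"]` → result = 98
So result = 98

Answer: 98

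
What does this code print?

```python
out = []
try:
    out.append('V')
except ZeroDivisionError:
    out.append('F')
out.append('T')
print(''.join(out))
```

Execution trace: 'V' (try body, no exception) → 'T' (after the try/except). Output: VT

Answer: VT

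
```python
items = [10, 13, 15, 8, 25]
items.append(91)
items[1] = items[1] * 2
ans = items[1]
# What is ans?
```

Trace:
`items = [10, 13, 15, 8, 25]` → items = [10, 13, 15, 8, 25]
`items.append(91)` → items = [10, 13, 15, 8, 25, 91]
`items[1] = items[1] * 2` → items = [10, 26, 15, 8, 25, 91]
`ans = items[1]` → ans = 26
So ans = 26

Answer: 26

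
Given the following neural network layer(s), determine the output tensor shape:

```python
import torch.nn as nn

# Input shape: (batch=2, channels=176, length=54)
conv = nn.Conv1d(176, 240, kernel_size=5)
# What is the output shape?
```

Input: (2, 176, 54) -> Output: (2, 240, 50)

Answer: (2, 240, 50)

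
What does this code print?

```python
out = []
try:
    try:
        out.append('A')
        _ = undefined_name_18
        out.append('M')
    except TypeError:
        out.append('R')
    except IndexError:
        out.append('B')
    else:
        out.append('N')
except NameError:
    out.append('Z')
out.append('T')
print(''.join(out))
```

Execution trace: 'A' (try body) → 'Z' (outer except NameError) → 'T' (after the try/except). Output: AZT

Answer: AZT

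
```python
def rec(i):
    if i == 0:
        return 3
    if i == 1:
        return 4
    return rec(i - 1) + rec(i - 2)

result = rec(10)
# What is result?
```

Build up from base cases: rec(0)=3, rec(1)=4, rec(2)=7, rec(3)=11, rec(4)=18, rec(5)=29, rec(6)=47, ..., rec(10)=322

Answer: 322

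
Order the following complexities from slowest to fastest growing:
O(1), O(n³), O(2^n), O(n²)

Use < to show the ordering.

Ordered by growth rate: O(1) < O(n²) < O(n³) < O(2^n)

Answer: O(1) < O(n²) < O(n³) < O(2^n)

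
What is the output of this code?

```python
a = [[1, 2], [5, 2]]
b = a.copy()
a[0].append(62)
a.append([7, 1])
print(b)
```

Key concept: shallow copy with nested lists.
Step by step:
`a = [[1, 2], [5, 2]]` → a = [[1, 2], [5, 2]]
`b = a.copy()` → b = [[1, 2], [5, 2]]
`a[0].append(62)` → a = [[1, 2, 62], [5, 2]]; b = [[1, 2, 62], [5, 2]]
`a.append([7, 1])` → a = [[1, 2, 62], [5, 2], [7, 1]]
`print(b)` → prints [[1, 2, 62], [5, 2]]

Answer: [[1, 2, 62], [5, 2]]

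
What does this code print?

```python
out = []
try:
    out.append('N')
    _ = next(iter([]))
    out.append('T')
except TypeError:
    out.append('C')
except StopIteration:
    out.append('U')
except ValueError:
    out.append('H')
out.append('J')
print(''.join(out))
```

Execution trace: 'N' (try body) → 'U' (except StopIteration) → 'J' (after the try/except). Output: NUJ

Answer: NUJ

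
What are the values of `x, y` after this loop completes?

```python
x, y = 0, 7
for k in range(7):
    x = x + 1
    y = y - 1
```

x goes 0→7, y goes 7→0
`x, y` takes the values: (0, 7) → (1, 7) → (1, 6) → (2, 6) → (2, 5) → (3, 5) → (3, 4) → (4, 4) → (4, 3) → (5, 3) → (5, 2) → (6, 2) → (6, 1) → (7, 1) → (7, 0)

Answer: 7, 0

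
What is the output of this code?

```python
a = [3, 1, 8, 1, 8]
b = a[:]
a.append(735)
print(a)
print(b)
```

Key concept: slice [:] creates copy.
Step by step:
`a = [3, 1, 8, 1, 8]` → a = [3, 1, 8, 1, 8]
`b = a[:]` → b = [3, 1, 8, 1, 8]
`a.append(735)` → a = [3, 1, 8, 1, 8, 735]
`print(a)` → prints [3, 1, 8, 1, 8, 735]
`print(b)` → prints [3, 1, 8, 1, 8]

Answer:
[3, 1, 8, 1, 8, 735]
[3, 1, 8, 1, 8]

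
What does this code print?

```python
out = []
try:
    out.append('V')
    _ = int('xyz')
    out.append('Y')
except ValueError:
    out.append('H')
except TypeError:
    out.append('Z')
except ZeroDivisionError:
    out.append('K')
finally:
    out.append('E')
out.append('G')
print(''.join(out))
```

Execution trace: 'V' (try body) → 'H' (except ValueError) → 'E' (finally) → 'G' (after the try/except). Output: VHEG

Answer: VHEG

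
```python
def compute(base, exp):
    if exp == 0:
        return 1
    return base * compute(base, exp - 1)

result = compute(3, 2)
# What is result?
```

compute(3, 2) = 3 * 3 = 9

Answer: 9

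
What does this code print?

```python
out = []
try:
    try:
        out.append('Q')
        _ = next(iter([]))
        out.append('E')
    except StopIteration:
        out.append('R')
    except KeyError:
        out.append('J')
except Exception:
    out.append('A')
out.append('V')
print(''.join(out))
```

Execution trace: 'Q' (inner try body) → 'R' (inner except StopIteration) → 'V' (after the try/except). Output: QRV

Answer: QRV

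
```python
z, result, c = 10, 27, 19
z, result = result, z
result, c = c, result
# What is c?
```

Trace:
`z, result, c = 10, 27, 19` → z = 10; result = 27; c = 19
`z, result = result, z` → z = 27; result = 10
`result, c = c, result` → result = 19; c = 10
So c = 10

Answer: 10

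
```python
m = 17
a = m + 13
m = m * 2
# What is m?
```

Trace:
`m = 17` → m = 17
`a = m + 13` → a = 30
`m = m * 2` → m = 34
So m = 34

Answer: 34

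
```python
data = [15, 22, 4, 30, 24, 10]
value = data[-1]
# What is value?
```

Trace:
`data = [15, 22, 4, 30, 24, 10]` → data = [15, 22, 4, 30, 24, 10]
`value = data[-1]` → value = 10
So value = 10

Answer: 10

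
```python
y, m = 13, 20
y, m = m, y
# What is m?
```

Trace:
`y, m = 13, 20` → y = 13; m = 20
`y, m = m, y` → y = 20; m = 13
So m = 13

Answer: 13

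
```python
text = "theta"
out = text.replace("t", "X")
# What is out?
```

Trace:
`text = "theta"` → text = 'theta'
`out = text.replace("t", "X")` → out = 'XheXa'
So out = 'XheXa'

Answer: 'XheXa'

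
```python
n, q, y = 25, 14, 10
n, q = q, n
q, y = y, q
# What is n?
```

Trace:
`n, q, y = 25, 14, 10` → n = 25; q = 14; y = 10
`n, q = q, n` → n = 14; q = 25
`q, y = y, q` → q = 10; y = 25
So n = 14

Answer: 14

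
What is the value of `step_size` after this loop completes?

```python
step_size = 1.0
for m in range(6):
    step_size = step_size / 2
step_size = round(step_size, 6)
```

Halving LR 6 times: 1 / 2^6
`step_size` takes the values: 1.0 → 0.5 → 0.25 → 0.125 → 0.0625 → 0.03125 → 0.015625

Answer: 0.015625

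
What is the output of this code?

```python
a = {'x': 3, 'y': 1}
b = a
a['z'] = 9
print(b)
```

Key concept: dict aliasing.
Step by step:
`a = {'x': 3, 'y': 1}` → a = {'x': 3, 'y': 1}
`b = a` → b = {'x': 3, 'y': 1} (same object as a)
`a['z'] = 9` → a = {'x': 3, 'y': 1, 'z': 9} (same object as b); b = {'x': 3, 'y': 1, 'z': 9} (same object as a)
`print(b)` → prints {'x': 3, 'y': 1, 'z': 9}

Answer: {'x': 3, 'y': 1, 'z': 9}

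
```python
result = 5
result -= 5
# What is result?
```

Trace:
`result = 5` → result = 5
`result -= 5` → result = 0
So result = 0

Answer: 0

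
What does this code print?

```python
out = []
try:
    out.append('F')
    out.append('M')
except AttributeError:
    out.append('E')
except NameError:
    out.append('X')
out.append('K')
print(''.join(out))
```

Execution trace: 'F' (try body) → 'M' (try body, no exception) → 'K' (after the try/except). Output: FMK

Answer: FMK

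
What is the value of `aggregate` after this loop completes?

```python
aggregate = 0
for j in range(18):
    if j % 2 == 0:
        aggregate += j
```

Sum of even numbers 0 to 17
`aggregate` takes the values: 0 → 2 → 6 → 12 → 20 → 30 → 42 → 56 → 72

Answer: 72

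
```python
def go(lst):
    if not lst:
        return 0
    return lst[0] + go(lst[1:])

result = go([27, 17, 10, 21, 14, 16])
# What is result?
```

27 + 17 + 10 + 21 + 14 + 16 + 0 = 105

Answer: 105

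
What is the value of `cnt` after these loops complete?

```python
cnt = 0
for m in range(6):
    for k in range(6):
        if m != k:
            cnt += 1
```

6² - 6 (exclude diagonal)
`cnt` takes the values: 0 → 1 → 2 → 3 → 4 → 5 → 6 → 7 → 8 → 9 → 10 → 11 → 12 → 13 → 14 → 15 → 16 → 17 → 18 → 19 → 20 → 21 → 22 → 23 → 24 → 25 → 26 → 27 → 28 → 29 → 30

Answer: 30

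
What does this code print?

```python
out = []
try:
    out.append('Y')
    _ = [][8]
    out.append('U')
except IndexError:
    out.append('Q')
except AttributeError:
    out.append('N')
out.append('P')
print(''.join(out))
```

Execution trace: 'Y' (try body) → 'Q' (except IndexError) → 'P' (after the try/except). Output: YQP

Answer: YQP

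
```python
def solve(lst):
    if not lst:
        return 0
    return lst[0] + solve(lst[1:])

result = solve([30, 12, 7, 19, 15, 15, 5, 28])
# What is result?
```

30 + 12 + 7 + 19 + 15 + 15 + 5 + 28 + 0 = 131

Answer: 131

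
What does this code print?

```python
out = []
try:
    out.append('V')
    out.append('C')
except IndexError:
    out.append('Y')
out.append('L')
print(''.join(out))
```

Execution trace: 'V' (try body) → 'C' (try body, no exception) → 'L' (after the try/except). Output: VCL

Answer: VCL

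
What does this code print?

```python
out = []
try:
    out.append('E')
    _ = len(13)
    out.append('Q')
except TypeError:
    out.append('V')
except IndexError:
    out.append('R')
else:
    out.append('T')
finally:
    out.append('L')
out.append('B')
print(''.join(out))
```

Execution trace: 'E' (try body) → 'V' (except TypeError) → 'L' (finally) → 'B' (after the try/except). Output: EVLB

Answer: EVLB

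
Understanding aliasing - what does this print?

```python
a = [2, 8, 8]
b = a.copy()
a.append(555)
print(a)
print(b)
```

Key concept: list.copy() creates independent copy.
Step by step:
`a = [2, 8, 8]` → a = [2, 8, 8]
`b = a.copy()` → b = [2, 8, 8]
`a.append(555)` → a = [2, 8, 8, 555]
`print(a)` → prints [2, 8, 8, 555]
`print(b)` → prints [2, 8, 8]

Answer:
[2, 8, 8, 555]
[2, 8, 8]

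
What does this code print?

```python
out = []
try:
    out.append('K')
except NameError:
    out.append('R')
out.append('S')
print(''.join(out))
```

Execution trace: 'K' (try body, no exception) → 'S' (after the try/except). Output: KS

Answer: KS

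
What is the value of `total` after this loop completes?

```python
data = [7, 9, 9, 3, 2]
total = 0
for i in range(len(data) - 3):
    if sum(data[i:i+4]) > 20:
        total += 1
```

Count windows with sum > 20
`total` takes the values: 0 → 1 → 2

Answer: 2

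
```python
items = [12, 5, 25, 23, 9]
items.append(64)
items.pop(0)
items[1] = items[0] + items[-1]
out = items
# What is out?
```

Trace:
`items = [12, 5, 25, 23, 9]` → items = [12, 5, 25, 23, 9]
`items.append(64)` → items = [12, 5, 25, 23, 9, 64]
`items.pop(0)` → items = [5, 25, 23, 9, 64]
`items[1] = items[0] + items[-1]` → items = [5, 69, 23, 9, 64]
`out = items` → out = [5, 69, 23, 9, 64]
So out = [5, 69, 23, 9, 64]

Answer: [5, 69, 23, 9, 64]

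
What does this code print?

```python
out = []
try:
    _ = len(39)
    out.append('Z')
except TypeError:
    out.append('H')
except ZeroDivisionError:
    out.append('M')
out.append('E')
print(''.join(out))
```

Execution trace: 'H' (except TypeError) → 'E' (after the try/except). Output: HE

Answer: HE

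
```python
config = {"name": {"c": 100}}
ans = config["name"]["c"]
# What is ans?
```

Trace:
`config = {"name": {"c": 100}}` → config = {'name': {'c': 100}}
`ans = config["name"]["c"]` → ans = 100
So ans = 100

Answer: 100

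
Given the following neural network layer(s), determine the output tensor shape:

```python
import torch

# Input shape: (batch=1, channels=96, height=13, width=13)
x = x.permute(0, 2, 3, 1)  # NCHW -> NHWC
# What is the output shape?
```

Input: (1, 96, 13, 13) -> Output: (1, 13, 13, 96)

Answer: (1, 13, 13, 96)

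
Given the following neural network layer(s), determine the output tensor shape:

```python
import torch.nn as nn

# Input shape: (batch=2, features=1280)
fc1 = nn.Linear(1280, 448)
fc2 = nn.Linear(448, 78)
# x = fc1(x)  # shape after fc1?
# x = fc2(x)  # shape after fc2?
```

Input: (2, 1280) -> after fc1: (2, 448) -> Output: (2, 78)

Answer: (2, 78)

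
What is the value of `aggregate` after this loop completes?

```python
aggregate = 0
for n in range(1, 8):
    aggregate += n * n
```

Sum of squares 1² to 7² = 140
`aggregate` takes the values: 0 → 1 → 5 → 14 → 30 → 55 → 91 → 140

Answer: 140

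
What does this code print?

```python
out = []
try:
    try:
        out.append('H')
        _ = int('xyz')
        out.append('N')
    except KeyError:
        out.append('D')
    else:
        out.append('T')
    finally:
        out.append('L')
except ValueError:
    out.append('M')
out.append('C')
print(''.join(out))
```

Execution trace: 'H' (try body) → 'L' (finally) → 'M' (outer except ValueError) → 'C' (after the try/except). Output: HLMC

Answer: HLMC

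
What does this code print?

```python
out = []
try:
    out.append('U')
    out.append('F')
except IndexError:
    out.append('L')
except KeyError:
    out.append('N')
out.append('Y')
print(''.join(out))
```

Execution trace: 'U' (try body) → 'F' (try body, no exception) → 'Y' (after the try/except). Output: UFY

Answer: UFY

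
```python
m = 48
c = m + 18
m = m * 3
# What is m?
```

Trace:
`m = 48` → m = 48
`c = m + 18` → c = 66
`m = m * 3` → m = 144
So m = 144

Answer: 144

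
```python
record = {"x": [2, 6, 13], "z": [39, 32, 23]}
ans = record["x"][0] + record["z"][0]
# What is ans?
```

Trace:
`record = {"x": [2, 6, 13], "z": [39, 32, 23]}` → record = {'x': [2, 6, 13], 'z': [39, 32, 23]}
`ans = record["x"][0] + record["z"][0]` → ans = 41
So ans = 41

Answer: 41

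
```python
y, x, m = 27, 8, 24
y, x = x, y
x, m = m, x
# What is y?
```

Trace:
`y, x, m = 27, 8, 24` → y = 27; x = 8; m = 24
`y, x = x, y` → y = 8; x = 27
`x, m = m, x` → x = 24; m = 27
So y = 8

Answer: 8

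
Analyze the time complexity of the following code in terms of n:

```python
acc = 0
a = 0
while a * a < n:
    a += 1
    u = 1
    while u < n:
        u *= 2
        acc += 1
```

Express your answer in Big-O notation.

Each loop level contributes: √n × log n. Multiplying the contributions gives O(√n log n).

Answer: O(√n log n)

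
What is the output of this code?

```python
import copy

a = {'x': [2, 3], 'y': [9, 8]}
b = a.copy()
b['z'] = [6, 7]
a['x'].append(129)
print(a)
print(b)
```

Key concept: shallow copy of dict with mutable values.
Step by step:
`a = {'x': [2, 3], 'y': [9, 8]}` → a = {'x': [2, 3], 'y': [9, 8]}
`b = a.copy()` → b = {'x': [2, 3], 'y': [9, 8]}
`b['z'] = [6, 7]` → b = {'x': [2, 3], 'y': [9, 8], 'z': [6, 7]}
`a['x'].append(129)` → a = {'x': [2, 3, 129], 'y': [9, 8]}; b = {'x': [2, 3, 129], 'y': [9, 8], 'z': [6, 7]}
`print(a)` → prints {'x': [2, 3, 129], 'y': [9, 8]}
`print(b)` → prints {'x': [2, 3, 129], 'y': [9, 8], 'z': [6, 7]}

Answer:
{'x': [2, 3, 129], 'y': [9, 8]}
{'x': [2, 3, 129], 'y': [9, 8], 'z': [6, 7]}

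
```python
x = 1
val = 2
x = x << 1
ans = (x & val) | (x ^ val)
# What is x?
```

Trace:
`x = 1` → x = 1
`val = 2` → val = 2
`x = x << 1` → x = 2
`ans = (x & val) | (x ^ val)` → ans = 2
So x = 2

Answer: 2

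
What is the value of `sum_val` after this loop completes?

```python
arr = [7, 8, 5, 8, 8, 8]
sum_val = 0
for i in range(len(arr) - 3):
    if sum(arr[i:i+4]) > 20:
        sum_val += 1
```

Count windows with sum > 20
`sum_val` takes the values: 0 → 1 → 2 → 3

Answer: 3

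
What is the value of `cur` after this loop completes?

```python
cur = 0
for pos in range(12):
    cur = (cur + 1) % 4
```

Increment mod 4, 12 times = 0
`cur` takes the values: 0 → 1 → 2 → 3 → 0 → 1 → 2 → 3 → 0 → 1 → 2 → 3 → 0

Answer: 0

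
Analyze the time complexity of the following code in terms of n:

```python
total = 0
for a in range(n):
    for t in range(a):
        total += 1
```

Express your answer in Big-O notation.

Each loop level contributes: n × n. Multiplying the contributions gives O(n^2).

Answer: O(n^2)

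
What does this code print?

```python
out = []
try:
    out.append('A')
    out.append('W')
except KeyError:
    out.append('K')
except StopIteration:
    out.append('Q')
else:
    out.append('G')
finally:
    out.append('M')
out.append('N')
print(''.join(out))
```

Execution trace: 'A' (try body) → 'W' (try body, no exception) → 'G' (else) → 'M' (finally) → 'N' (after the try/except). Output: AWGMN

Answer: AWGMN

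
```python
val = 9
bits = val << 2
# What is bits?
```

Trace:
`val = 9` → val = 9
`bits = val << 2` → bits = 36
So bits = 36

Answer: 36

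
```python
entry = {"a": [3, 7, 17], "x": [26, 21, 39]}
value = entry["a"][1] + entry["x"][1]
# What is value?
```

Trace:
`entry = {"a": [3, 7, 17], "x": [26, 21, 39]}` → entry = {'a': [3, 7, 17], 'x': [26, 21, 39]}
`value = entry["a"][1] + entry["x"][1]` → value = 28
So value = 28

Answer: 28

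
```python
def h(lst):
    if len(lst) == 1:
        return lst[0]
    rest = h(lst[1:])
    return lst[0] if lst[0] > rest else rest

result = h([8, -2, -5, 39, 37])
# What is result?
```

Recursive max over [8, -2, -5, 39, 37] = 39

Answer: 39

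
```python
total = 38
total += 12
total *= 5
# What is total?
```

Trace:
`total = 38` → total = 38
`total += 12` → total = 50
`total *= 5` → total = 250
So total = 250

Answer: 250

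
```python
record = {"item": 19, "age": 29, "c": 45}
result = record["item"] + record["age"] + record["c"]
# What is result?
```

Trace:
`record = {"item": 19, "age": 29, "c": 45}` → record = {'item': 19, 'age': 29, 'c': 45}
`result = record["item"] + record["age"] + record["c"]` → result = 93
So result = 93

Answer: 93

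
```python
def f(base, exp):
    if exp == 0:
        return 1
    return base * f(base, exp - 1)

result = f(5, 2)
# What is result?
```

f(5, 2) = 5 * 5 = 25

Answer: 25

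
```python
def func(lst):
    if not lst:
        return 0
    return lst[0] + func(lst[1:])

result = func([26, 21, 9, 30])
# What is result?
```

26 + 21 + 9 + 30 + 0 = 86

Answer: 86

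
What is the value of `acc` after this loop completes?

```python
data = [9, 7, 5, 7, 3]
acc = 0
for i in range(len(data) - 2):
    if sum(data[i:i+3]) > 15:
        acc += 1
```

Count windows with sum > 15
`acc` takes the values: 0 → 1 → 2

Answer: 2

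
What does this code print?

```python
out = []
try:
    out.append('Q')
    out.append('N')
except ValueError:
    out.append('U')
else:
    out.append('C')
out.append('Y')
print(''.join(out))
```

Execution trace: 'Q' (try body) → 'N' (try body, no exception) → 'C' (else) → 'Y' (after the try/except). Output: QNCY

Answer: QNCY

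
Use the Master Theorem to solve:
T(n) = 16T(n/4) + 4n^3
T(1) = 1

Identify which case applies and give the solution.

a=16, b=4, f(n)=4n^3. log_4(16) = 2. Since c=3 > 2 and the regularity condition holds (16(n/4)^3 = (16/4^3)n^3 with 16/4^3 < 1), Case 3 applies: T(n) = Θ(f(n)) = O(n^3).

Answer: O(n^3) - Case 3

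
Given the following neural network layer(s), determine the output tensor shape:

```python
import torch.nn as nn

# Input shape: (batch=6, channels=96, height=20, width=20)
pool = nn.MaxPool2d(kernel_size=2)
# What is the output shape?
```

Input: (6, 96, 20, 20) -> Output: (6, 96, 10, 10)

Answer: (6, 96, 10, 10)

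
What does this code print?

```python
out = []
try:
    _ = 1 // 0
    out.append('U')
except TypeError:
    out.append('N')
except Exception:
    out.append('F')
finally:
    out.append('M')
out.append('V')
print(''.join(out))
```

Execution trace: 'F' (except Exception) → 'M' (finally) → 'V' (after the try/except). Output: FMV

Answer: FMV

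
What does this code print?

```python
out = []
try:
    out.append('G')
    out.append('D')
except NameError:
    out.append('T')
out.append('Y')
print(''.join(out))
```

Execution trace: 'G' (try body) → 'D' (try body, no exception) → 'Y' (after the try/except). Output: GDY

Answer: GDY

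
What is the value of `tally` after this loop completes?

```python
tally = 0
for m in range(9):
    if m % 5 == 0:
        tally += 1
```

Count numbers divisible by 5 in range(9)
`tally` takes the values: 0 → 1 → 2

Answer: 2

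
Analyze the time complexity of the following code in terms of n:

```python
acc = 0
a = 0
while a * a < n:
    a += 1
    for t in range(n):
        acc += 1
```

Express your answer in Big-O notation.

Each loop level contributes: √n × n. Multiplying the contributions gives O(n√n).

Answer: O(n√n)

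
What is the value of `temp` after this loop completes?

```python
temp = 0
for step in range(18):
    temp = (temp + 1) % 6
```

Increment mod 6, 18 times = 0
`temp` takes the values: 0 → 1 → 2 → 3 → 4 → 5 → 0 → 1 → 2 → 3 → 4 → 5 → 0 → 1 → 2 → 3 → 4 → 5 → 0

Answer: 0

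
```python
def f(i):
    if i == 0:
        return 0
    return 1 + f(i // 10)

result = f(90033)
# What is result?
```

Count of digits of 90033: 5

Answer: 5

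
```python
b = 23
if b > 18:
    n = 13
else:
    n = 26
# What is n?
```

Trace:
`b = 23` → b = 23
`if b > 18: ...` → b > 18 is True → n = 13
So n = 13

Answer: 13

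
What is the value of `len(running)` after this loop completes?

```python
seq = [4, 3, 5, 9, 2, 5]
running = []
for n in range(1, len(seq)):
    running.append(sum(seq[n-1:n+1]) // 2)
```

Number of 2-element averages
`running` takes the values: [] → [3] → [3, 4] → [3, 4, 7] → [3, 4, 7, 5] → [3, 4, 7, 5, 3]
So `len(running)` = 5

Answer: 5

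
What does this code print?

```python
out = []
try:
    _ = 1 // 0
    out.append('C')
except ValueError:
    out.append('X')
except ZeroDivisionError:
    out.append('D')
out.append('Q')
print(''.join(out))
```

Execution trace: 'D' (except ZeroDivisionError) → 'Q' (after the try/except). Output: DQ

Answer: DQ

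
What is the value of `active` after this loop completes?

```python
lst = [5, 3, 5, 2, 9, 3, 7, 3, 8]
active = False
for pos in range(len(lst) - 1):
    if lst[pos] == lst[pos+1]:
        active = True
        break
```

Check consecutive duplicates in [5, 3, 5, 2, 9, 3, 7, 3, 8]
`active` takes the values: False

Answer: False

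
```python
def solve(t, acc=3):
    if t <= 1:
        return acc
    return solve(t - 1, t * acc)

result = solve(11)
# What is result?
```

Accumulator trace (n, acc): (11, 3) -> (10, 33) -> (9, 330) -> (8, 2970) -> (7, 23760) -> (6, 166320) -> (5, 997920) -> (4, 4989600) -> (3, 19958400) -> (2, 59875200) -> (1, 119750400) -> return 119750400

Answer: 119750400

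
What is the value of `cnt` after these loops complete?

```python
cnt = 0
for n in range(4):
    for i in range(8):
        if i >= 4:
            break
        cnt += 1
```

Inner breaks at 4, outer runs 4 times
`cnt` takes the values: 0 → 1 → 2 → 3 → 4 → 5 → 6 → 7 → 8 → 9 → 10 → 11 → 12 → 13 → 14 → 15 → 16

Answer: 16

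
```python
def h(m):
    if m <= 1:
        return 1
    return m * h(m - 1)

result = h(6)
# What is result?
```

h(6) = 6 * 5 * 4 * 3 * 2 * 1 = 720

Answer: 720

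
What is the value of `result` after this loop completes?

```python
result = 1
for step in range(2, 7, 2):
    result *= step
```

Product of even numbers 2 to 6
`result` takes the values: 1 → 2 → 8 → 48

Answer: 48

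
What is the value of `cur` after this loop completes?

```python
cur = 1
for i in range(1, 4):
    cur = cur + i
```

Start at 1, add 1 through 3
`cur` takes the values: 1 → 2 → 4 → 7

Answer: 7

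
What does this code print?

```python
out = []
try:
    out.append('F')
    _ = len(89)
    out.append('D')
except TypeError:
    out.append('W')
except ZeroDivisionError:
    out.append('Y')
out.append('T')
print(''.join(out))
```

Execution trace: 'F' (try body) → 'W' (except TypeError) → 'T' (after the try/except). Output: FWT

Answer: FWT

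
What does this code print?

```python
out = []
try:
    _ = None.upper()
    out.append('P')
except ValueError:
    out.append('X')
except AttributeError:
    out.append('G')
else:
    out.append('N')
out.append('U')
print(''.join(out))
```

Execution trace: 'G' (except AttributeError) → 'U' (after the try/except). Output: GU

Answer: GU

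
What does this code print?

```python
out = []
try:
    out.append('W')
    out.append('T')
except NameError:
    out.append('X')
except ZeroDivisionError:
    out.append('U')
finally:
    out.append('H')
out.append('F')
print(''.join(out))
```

Execution trace: 'W' (try body) → 'T' (try body, no exception) → 'H' (finally) → 'F' (after the try/except). Output: WTHF

Answer: WTHF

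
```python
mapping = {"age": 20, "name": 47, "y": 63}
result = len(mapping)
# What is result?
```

Trace:
`mapping = {"age": 20, "name": 47, "y": 63}` → mapping = {'age': 20, 'name': 47, 'y': 63}
`result = len(mapping)` → result = 3
So result = 3

Answer: 3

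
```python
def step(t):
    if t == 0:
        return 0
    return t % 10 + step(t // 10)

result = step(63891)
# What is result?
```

Sum of digits of 63891: 1 + 9 + 8 + 3 + 6 = 27

Answer: 27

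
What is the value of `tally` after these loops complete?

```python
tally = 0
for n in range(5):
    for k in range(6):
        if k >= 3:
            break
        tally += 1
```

Inner breaks at 3, outer runs 5 times
`tally` takes the values: 0 → 1 → 2 → 3 → 4 → 5 → 6 → 7 → 8 → 9 → 10 → 11 → 12 → 13 → 14 → 15

Answer: 15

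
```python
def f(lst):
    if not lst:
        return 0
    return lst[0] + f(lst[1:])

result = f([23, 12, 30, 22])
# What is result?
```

23 + 12 + 30 + 22 + 0 = 87

Answer: 87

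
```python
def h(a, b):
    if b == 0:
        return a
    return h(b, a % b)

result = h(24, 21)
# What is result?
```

h(24, 21) -> h(21, 3) -> h(3, 0) -> 3

Answer: 3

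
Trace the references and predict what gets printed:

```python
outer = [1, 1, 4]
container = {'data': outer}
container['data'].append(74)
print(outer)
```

Key concept: dict holds reference to list.
Step by step:
`outer = [1, 1, 4]` → outer = [1, 1, 4]
`container = {'data': outer}` → container = {'data': [1, 1, 4]}
`container['data'].append(74)` → outer = [1, 1, 4, 74]; container = {'data': [1, 1, 4, 74]}
`print(outer)` → prints [1, 1, 4, 74]

Answer: [1, 1, 4, 74]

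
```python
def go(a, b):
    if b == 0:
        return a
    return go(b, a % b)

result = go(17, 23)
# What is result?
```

go(17, 23) -> go(23, 17) -> go(17, 6) -> go(6, 5) -> go(5, 1) -> go(1, 0) -> 1

Answer: 1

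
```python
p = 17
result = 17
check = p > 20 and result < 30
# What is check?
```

Trace:
`p = 17` → p = 17
`result = 17` → result = 17
`check = p > 20 and result < 30` → check = False
So check = False

Answer: False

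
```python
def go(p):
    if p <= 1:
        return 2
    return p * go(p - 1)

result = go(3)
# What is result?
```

go(3) = 3 * 2 * 2 = 12

Answer: 12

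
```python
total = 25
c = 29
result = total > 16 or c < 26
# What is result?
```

Trace:
`total = 25` → total = 25
`c = 29` → c = 29
`result = total > 16 or c < 26` → result = True
So result = True

Answer: True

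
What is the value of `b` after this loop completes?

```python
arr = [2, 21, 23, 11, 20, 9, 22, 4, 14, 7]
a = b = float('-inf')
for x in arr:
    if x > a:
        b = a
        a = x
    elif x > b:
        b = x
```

Second largest (with repeats) in [2, 21, 23, 11, 20, 9, 22, 4, 14, 7]
`b` takes the values: -inf → 2 → 21 → 22

Answer: 22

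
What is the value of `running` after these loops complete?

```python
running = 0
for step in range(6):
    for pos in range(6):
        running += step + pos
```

Sum of all step+pos for step,pos in 6x6
`running` takes the values: 0 → 1 → 3 → 6 → 10 → 15 → 16 → 18 → 21 → 25 → 30 → 36 → 38 → 41 → 45 → 50 → 56 → 63 → 66 → 70 → 75 → 81 → 88 → 96 → 100 → 105 → 111 → 118 → 126 → 135 → 140 → 146 → 153 → 161 → 170 → 180

Answer: 180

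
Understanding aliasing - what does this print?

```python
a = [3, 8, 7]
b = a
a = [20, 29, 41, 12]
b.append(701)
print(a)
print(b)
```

Key concept: rebinding vs mutation: a is rebound to a new list, b still points at the original.
Step by step:
`a = [3, 8, 7]` → a = [3, 8, 7]
`b = a` → b = [3, 8, 7] (same object as a)
`a = [20, 29, 41, 12]` → a = [20, 29, 41, 12]
`b.append(701)` → b = [3, 8, 7, 701]
`print(a)` → prints [20, 29, 41, 12]
`print(b)` → prints [3, 8, 7, 701]

Answer:
[20, 29, 41, 12]
[3, 8, 7, 701]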